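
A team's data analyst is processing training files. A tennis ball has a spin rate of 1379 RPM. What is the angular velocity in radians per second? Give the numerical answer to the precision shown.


Convert RPM to rad/s: multiply by 2*pi and divide by 60
omega = 1379 * 2 * pi / 60
= 144.409 rad/s

144.409 rad/s


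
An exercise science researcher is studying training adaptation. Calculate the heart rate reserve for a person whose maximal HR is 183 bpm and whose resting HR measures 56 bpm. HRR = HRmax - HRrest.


HRmax = 183 bpm
HRrest = 56 bpm
HRR = 183 - 56 = 127 bpm

127 bpm


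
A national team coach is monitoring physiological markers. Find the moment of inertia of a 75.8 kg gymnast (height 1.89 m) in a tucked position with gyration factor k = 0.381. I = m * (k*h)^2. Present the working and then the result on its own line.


Radius of gyration = 0.381 * 1.89 = 0.72009 m
I = 75.8 * 0.72009^2
= 75.8 * 0.51853
= 39.305 kg*m^2

39.305 kg*m^2


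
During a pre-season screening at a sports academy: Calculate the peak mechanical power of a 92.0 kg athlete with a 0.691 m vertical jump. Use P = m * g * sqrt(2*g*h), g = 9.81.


First, sqrt(2gh) = sqrt(2 * 9.81 * 0.691)
= sqrt(13.55742) = 3.68204 m/s
Power = 92.0 * 9.81 * 3.68204 = 3323.11 W

3323.11 W


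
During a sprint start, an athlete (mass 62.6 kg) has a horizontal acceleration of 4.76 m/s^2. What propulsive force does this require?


Propulsive force = mass * acceleration
= 62.6 kg * 4.76 m/s^2
= 297.98 N

297.98 N


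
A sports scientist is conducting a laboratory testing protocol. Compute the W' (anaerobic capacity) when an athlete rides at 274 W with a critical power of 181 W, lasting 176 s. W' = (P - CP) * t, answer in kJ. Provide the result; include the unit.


Above-CP power = 93 W
Duration = 176 s
W' = 93 * 176 = 16368 J
Convert: 16368 / 1000 = 16.368 kJ

16.368 kJ


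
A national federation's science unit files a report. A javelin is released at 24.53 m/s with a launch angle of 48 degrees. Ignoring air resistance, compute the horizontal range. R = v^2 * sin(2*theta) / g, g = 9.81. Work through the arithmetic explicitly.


Launch speed squared = 601.7209
sin(2 * 48 deg) = 0.994522
Range = 601.7209 * 0.994522 / 9.81
= 61.001 m

61.001 m


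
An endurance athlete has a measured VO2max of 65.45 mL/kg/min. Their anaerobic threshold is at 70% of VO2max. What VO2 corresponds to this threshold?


Anaerobic threshold VO2 = VO2max * 70%
= 65.45 * 0.7
= 45.82 mL/kg/min

45.82 mL/kg/min


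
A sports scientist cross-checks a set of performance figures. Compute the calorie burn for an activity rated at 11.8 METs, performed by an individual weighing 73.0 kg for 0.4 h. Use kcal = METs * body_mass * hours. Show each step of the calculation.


Product of METs and mass = 11.8 * 73.0 = 861.4
Total kcal = 861.4 * 0.4 = 344.56 kcal

344.56 kcal


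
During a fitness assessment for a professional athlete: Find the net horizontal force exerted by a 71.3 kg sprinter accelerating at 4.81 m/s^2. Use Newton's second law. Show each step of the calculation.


Newton's second law: F = m * a
F = 71.3 * 4.81 = 342.95 N

342.95 N


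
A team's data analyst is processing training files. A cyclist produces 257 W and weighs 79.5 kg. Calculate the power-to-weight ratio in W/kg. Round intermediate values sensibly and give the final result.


P/W = power / mass
= 257 / 79.5
= 3.233 W/kg

3.233 W/kg


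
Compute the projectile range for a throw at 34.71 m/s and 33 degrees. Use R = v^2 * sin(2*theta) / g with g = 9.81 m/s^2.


Two times the angle = 66 degrees
sin(66) = 0.913545
R = 1204.7841 * 0.913545 / 9.81 = 112.194 m

112.194 m


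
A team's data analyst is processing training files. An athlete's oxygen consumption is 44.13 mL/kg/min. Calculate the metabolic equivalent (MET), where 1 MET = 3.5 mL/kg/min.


MET = VO2 / 3.5
= 44.13 / 3.5
= 12.61 METs

12.61 METs


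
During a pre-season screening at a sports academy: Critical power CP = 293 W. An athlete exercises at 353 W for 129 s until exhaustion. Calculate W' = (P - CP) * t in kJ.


P - CP = 353 - 293 = 60 W
W' = 60 * 129 = 7740 J
= 7740 / 1000 = 7.74 kJ

7.74 kJ


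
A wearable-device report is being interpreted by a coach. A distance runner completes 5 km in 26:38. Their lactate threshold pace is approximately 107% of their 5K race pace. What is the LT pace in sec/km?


Convert to seconds: 26 min 38 s = 1598 s
Pace per km = 1598 / 5 = 319.6 s/km
LT pace = 319.6 * 1.07 = 341.97 s/km

341.97 s/km


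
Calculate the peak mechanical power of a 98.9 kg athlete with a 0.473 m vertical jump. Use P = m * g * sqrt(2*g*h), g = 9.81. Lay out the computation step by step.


First, sqrt(2gh) = sqrt(2 * 9.81 * 0.473)
= sqrt(9.28026) = 3.046352 m/s
Power = 98.9 * 9.81 * 3.046352 = 2955.6 W

2955.6 W


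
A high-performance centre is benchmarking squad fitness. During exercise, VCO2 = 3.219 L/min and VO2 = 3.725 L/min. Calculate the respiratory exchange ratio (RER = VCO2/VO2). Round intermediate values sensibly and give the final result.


RER = VCO2 / VO2
= 3.219 / 3.725
= 0.8642

0.8642


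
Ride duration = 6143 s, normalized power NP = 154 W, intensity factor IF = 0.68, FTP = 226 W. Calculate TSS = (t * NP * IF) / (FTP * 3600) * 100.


Numerator = 6143 * 154 * 0.68 = 643294.96
Denominator = 226 * 3600 = 813600
TSS = 643294.96 / 813600 * 100
= 79.07

79.07 TSS


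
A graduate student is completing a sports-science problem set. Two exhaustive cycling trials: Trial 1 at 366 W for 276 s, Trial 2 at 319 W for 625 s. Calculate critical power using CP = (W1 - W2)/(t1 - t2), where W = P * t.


W1 = 366 * 276 = 101016 J
W2 = 319 * 625 = 199375 J
CP = (101016 - 199375) / (276 - 625)
= -98359 / -349
= 281.83 W

281.83 W


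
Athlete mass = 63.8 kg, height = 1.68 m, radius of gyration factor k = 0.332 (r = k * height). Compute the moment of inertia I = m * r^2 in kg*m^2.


r = k * height = 0.332 * 1.68 = 0.55776 m
r^2 = 0.55776^2 = 0.311096
I = 63.8 * 0.311096 = 19.848 kg*m^2

19.848 kg*m^2


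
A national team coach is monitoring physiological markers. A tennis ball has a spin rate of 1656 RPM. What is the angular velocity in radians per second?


Convert RPM to rad/s: multiply by 2*pi and divide by 60
omega = 1656 * 2 * pi / 60
= 173.416 rad/s

173.416 rad/s


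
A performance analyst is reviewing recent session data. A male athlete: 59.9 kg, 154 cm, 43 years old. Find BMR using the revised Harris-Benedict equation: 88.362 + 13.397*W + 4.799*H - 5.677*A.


Intercept = 88.362
Weight contribution = 13.397 * 59.9 = 802.4803
Height contribution = 4.799 * 154 = 739.046
Age contribution = 5.677 * 43 = 244.111
BMR = 88.362 + 802.4803 + 739.046 - 244.111
= 1385.78 kcal/day

1385.78 kcal/day


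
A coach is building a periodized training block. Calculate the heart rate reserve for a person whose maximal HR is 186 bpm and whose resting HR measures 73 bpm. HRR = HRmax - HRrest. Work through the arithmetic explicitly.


HRmax = 186 bpm
HRrest = 73 bpm
HRR = 186 - 73 = 113 bpm

113 bpm


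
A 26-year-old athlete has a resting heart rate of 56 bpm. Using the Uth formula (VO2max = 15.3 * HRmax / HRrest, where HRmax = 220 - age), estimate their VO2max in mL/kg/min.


HRmax = 220 - 26 = 194 bpm
Ratio = HRmax / HRrest = 194 / 56 = 3.4643
VO2max = 15.3 * 3.4643 = 53.0 mL/kg/min

53.0 mL/kg/min


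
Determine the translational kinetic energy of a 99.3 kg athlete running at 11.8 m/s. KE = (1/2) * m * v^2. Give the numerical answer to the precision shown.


KE = 0.5 * m * v^2
= 0.5 * 99.3 * 11.8^2
= 0.5 * 99.3 * 139.24
= 6913.27 J

6913.27 J


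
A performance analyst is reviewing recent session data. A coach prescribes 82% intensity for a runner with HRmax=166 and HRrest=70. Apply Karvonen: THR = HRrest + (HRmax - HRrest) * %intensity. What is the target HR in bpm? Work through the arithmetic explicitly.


Heart rate reserve = 166 - 70 = 96
Intensity fraction = 82 / 100 = 0.82
THR = 70 + 96 * 0.82 = 148.72 bpm

148.72 bpm


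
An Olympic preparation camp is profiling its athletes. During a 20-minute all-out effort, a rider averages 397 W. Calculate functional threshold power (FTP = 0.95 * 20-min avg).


FTP = 0.95 * 397
= 377.15 W

377.15 W


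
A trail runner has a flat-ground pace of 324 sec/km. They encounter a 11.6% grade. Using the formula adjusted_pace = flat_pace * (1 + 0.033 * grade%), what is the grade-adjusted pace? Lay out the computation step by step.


Grade factor = 1 + 0.033 * 11.6 = 1.3828
Adjusted = 324 * 1.3828 = 448.03 sec/km

448.03 s/km


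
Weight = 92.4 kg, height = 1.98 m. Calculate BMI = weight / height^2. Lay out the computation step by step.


height^2 = 1.98^2 = 3.9204
BMI = 92.4 / 3.9204 = 23.57 kg/m^2

23.57 kg/m^2


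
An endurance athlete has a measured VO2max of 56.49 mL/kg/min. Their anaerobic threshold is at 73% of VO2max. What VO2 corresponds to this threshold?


Anaerobic threshold VO2 = VO2max * 73%
= 56.49 * 0.73
= 41.24 mL/kg/min

41.24 mL/kg/min


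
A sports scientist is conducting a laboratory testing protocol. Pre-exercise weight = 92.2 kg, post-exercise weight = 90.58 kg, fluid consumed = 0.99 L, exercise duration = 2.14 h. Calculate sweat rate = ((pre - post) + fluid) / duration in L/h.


Weight loss = 92.2 - 90.58 = 1.62 kg (approx L)
Total sweat = 1.62 + 0.99 = 2.61 L
Sweat rate = 2.61 / 2.14 = 1.22 L/h

1.22 L/h


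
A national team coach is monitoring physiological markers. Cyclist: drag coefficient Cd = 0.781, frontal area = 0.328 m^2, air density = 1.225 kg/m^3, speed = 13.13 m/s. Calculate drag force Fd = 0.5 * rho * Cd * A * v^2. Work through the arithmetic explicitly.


v^2 = 13.13^2 = 172.3969
Fd = 0.5 * 1.225 * 0.781 * 0.328 * 172.3969
= 27.05 N

27.05 N


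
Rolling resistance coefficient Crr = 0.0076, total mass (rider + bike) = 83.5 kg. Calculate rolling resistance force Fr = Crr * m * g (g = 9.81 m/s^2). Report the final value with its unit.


Fr = Crr * m * g
= 0.0076 * 83.5 * 9.81
= 6.225 N

6.225 N


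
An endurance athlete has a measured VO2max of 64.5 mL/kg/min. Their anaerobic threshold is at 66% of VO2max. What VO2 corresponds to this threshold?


Anaerobic threshold VO2 = VO2max * 66%
= 64.5 * 0.66
= 42.57 mL/kg/min

42.57 mL/kg/min


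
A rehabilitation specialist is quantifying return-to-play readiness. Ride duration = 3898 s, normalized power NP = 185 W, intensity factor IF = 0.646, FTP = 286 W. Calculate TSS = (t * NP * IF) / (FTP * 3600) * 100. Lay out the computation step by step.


Numerator = 3898 * 185 * 0.646 = 465849.98
Denominator = 286 * 3600 = 1029600
TSS = 465849.98 / 1029600 * 100
= 45.25

45.25 TSS


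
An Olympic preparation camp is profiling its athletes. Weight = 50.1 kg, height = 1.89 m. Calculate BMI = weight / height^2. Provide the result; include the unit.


height^2 = 1.89^2 = 3.5721
BMI = 50.1 / 3.5721 = 14.03 kg/m^2

14.03 kg/m^2


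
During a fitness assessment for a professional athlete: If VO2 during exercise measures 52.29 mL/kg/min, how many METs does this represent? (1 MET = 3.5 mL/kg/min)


METs = VO2 / 3.5 = 52.29 / 3.5 = 14.94

14.94 METs


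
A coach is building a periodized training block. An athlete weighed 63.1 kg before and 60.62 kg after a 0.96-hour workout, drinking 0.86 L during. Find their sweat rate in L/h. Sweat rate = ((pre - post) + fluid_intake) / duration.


Body mass change = 2.48 kg
Total sweat loss = 2.48 + 0.86 = 3.34 L
Rate = 3.34 / 0.96 = 3.479 L/h

3.479 L/h


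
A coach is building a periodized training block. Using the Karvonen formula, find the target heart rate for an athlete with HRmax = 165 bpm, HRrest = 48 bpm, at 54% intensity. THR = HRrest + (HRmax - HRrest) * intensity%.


HRR = 165 - 48 = 117
THR = 48 + 117 * 0.54
= 48 + 63.18
= 111.18 bpm

111.18 bpm


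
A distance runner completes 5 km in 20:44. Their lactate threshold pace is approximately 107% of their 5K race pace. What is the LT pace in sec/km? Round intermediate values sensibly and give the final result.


Convert to seconds: 20 min 44 s = 1244 s
Pace per km = 1244 / 5 = 248.8 s/km
LT pace = 248.8 * 1.07 = 266.22 s/km

266.22 s/km


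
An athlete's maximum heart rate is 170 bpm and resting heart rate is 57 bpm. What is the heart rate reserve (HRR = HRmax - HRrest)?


HRR = HRmax - HRrest
= 170 - 57
= 113 bpm

113 bpm


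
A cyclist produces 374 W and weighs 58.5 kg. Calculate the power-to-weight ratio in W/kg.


P/W = power / mass
= 374 / 58.5
= 6.393 W/kg

6.393 W/kg


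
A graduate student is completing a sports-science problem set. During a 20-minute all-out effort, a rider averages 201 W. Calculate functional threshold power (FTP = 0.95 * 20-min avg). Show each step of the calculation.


FTP = 0.95 * 201
= 190.95 W

190.95 W


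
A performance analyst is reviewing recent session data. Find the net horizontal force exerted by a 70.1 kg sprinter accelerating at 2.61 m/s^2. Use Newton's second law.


Newton's second law: F = m * a
F = 70.1 * 2.61 = 182.96 N

182.96 N


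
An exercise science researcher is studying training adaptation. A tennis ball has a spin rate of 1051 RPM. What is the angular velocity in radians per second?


Convert RPM to rad/s: multiply by 2*pi and divide by 60
omega = 1051 * 2 * pi / 60
= 110.06 rad/s

110.06 rad/s


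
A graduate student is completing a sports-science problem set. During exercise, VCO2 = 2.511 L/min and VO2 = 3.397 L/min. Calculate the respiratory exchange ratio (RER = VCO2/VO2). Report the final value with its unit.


RER = VCO2 / VO2
= 2.511 / 3.397
= 0.7392

0.7392


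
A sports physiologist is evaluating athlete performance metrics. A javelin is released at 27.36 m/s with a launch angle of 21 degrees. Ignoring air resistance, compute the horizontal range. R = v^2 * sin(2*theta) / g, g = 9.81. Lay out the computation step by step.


Launch speed squared = 748.5696
sin(2 * 21 deg) = 0.669131
Range = 748.5696 * 0.669131 / 9.81
= 51.059 m

51.059 m


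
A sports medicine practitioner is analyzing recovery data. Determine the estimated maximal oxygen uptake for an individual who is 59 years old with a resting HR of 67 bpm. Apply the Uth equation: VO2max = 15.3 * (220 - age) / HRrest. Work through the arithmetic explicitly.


HRmax = 220 - 59 = 161
VO2max = 15.3 * (161 / 67)
= 15.3 * 2.403
= 36.77 mL/kg/min

36.77 mL/kg/min


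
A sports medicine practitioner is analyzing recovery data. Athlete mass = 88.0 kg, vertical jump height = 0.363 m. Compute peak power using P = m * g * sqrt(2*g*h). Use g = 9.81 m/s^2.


sqrt(2 * 9.81 * 0.363) = sqrt(7.12206) = 2.668719 m/s
P = 88.0 * 9.81 * 2.668719
= 2303.85 W

2303.85 W


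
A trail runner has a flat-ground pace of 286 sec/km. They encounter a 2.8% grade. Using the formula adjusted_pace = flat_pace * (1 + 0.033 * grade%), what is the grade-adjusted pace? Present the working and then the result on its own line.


Grade factor = 1 + 0.033 * 2.8 = 1.0924
Adjusted = 286 * 1.0924 = 312.43 sec/km

312.43 s/km


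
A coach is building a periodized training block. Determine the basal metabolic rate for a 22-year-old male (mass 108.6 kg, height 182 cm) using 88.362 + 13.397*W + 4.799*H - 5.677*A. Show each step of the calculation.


BMR = 88.362 + 13.397*108.6 + 4.799*182 - 5.677*22
= 2291.8 kcal/day

2291.8 kcal/day


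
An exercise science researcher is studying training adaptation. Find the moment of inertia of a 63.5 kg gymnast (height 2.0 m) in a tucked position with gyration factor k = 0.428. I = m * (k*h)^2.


Radius of gyration = 0.428 * 2.0 = 0.856 m
I = 63.5 * 0.856^2
= 63.5 * 0.732736
= 46.529 kg*m^2

46.529 kg*m^2


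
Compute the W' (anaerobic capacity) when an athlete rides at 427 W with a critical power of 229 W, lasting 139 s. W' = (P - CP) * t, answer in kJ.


Above-CP power = 198 W
Duration = 139 s
W' = 198 * 139 = 27522 J
Convert: 27522 / 1000 = 27.522 kJ

27.522 kJ


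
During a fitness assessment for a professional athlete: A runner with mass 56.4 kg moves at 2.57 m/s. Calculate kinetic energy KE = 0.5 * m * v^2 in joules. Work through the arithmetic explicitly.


v^2 = 2.57^2 = 6.6049
KE = 0.5 * 56.4 * 6.6049
= 186.26 J

186.26 J


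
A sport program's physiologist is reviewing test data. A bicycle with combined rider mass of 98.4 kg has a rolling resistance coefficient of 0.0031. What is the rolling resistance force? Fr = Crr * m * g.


Fr = 0.0031 * 98.4 * 9.81
= 0.30504 * 9.81
= 2.992 N

2.992 N


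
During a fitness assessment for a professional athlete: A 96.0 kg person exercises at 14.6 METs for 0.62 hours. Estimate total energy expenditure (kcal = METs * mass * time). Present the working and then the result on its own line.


Energy = METs * mass(kg) * time(h)
= 14.6 * 96.0 * 0.62
= 868.99 kcal

868.99 kcal


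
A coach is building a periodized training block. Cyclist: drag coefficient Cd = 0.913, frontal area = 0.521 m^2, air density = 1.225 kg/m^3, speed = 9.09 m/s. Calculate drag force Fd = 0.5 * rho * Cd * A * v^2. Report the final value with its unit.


v^2 = 9.09^2 = 82.6281
Fd = 0.5 * 1.225 * 0.913 * 0.521 * 82.6281
= 24.074 N

24.074 N


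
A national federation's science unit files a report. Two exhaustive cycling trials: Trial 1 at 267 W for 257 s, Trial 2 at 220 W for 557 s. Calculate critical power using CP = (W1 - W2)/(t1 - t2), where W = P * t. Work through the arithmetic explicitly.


W1 = 267 * 257 = 68619 J
W2 = 220 * 557 = 122540 J
CP = (68619 - 122540) / (257 - 557)
= -53921 / -300
= 179.74 W

179.74 W


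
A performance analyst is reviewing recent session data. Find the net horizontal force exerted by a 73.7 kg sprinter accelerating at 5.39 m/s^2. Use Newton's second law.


Newton's second law: F = m * a
F = 73.7 * 5.39 = 397.24 N

397.24 N


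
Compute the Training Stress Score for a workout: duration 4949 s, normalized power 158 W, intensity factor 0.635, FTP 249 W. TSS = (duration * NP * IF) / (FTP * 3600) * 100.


Product = 4949 * 158 * 0.635 = 496533.17
Base = 249 * 3600 = 896400
TSS = 496533.17 / 896400 * 100 = 55.39

55.39 TSS


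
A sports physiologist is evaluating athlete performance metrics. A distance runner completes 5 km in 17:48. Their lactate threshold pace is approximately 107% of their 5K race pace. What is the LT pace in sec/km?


Convert to seconds: 17 min 48 s = 1068 s
Pace per km = 1068 / 5 = 213.6 s/km
LT pace = 213.6 * 1.07 = 228.55 s/km

228.55 s/km


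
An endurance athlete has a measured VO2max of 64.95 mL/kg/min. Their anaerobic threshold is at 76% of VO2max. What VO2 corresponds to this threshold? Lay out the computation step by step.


Anaerobic threshold VO2 = VO2max * 76%
= 64.95 * 0.76
= 49.36 mL/kg/min

49.36 mL/kg/min


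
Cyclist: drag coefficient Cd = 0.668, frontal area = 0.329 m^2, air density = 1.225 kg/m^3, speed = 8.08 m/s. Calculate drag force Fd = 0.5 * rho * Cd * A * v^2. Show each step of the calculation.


v^2 = 8.08^2 = 65.2864
Fd = 0.5 * 1.225 * 0.668 * 0.329 * 65.2864
= 8.788 N

8.788 N


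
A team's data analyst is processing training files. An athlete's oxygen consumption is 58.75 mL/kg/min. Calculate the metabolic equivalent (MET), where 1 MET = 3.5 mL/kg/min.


MET = VO2 / 3.5
= 58.75 / 3.5
= 16.79 METs

16.79 METs


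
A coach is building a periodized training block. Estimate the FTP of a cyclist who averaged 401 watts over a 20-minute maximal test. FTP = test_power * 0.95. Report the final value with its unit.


FTP = 401 * 0.95 = 380.95 W

380.95 W


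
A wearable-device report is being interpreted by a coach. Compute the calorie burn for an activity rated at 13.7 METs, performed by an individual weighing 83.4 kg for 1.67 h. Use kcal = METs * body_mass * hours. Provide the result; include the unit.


Product of METs and mass = 13.7 * 83.4 = 1142.58
Total kcal = 1142.58 * 1.67 = 1908.11 kcal

1908.11 kcal


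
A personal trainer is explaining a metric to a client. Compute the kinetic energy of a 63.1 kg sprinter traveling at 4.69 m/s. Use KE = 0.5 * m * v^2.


Velocity squared = 21.9961
KE = 0.5 * 63.1 * 21.9961 = 693.98 J

693.98 J


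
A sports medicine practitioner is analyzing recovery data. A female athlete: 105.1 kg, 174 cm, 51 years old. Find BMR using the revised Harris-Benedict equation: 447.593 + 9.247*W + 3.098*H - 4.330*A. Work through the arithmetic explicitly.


Intercept = 447.593
Weight contribution = 9.247 * 105.1 = 971.8597
Height contribution = 3.098 * 174 = 539.052
Age contribution = 4.33 * 51 = 220.83
BMR = 447.593 + 971.8597 + 539.052 - 220.83
= 1737.67 kcal/day

1737.67 kcal/day


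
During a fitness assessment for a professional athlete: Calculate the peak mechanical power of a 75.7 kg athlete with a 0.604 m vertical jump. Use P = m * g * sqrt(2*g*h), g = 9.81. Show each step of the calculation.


First, sqrt(2gh) = sqrt(2 * 9.81 * 0.604)
= sqrt(11.85048) = 3.442453 m/s
Power = 75.7 * 9.81 * 3.442453 = 2556.42 W

2556.42 W


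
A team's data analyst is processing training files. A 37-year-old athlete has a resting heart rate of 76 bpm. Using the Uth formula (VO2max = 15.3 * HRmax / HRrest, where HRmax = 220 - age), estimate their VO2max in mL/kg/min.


HRmax = 220 - 37 = 183 bpm
Ratio = HRmax / HRrest = 183 / 76 = 2.4079
VO2max = 15.3 * 2.4079 = 36.84 mL/kg/min

36.84 mL/kg/min


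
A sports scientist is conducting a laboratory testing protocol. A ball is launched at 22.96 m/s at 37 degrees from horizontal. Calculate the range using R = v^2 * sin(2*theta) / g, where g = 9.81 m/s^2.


sin(2 * 37) = sin(74) = 0.961262
v^2 = 22.96^2 = 527.1616
R = 527.1616 * 0.961262 / 9.81
= 51.655 m

51.655 m


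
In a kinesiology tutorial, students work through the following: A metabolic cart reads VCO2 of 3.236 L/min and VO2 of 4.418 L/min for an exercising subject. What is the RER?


RER = VCO2 / VO2 = 3.236 / 4.418 = 0.7325

0.7325


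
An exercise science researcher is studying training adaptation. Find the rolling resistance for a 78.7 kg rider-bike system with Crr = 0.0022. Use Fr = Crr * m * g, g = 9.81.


m * g = 78.7 * 9.81 = 772.047 N
Fr = 0.0022 * 772.047 = 1.699 N

1.699 N


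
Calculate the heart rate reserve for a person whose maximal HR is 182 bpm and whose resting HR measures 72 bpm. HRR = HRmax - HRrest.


HRmax = 182 bpm
HRrest = 72 bpm
HRR = 182 - 72 = 110 bpm

110 bpm


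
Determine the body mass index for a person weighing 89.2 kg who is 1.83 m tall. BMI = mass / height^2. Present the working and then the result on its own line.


BMI = mass / height^2
= 89.2 / 1.83^2
= 89.2 / 3.3489
= 26.64 kg/m^2

26.64 kg/m^2


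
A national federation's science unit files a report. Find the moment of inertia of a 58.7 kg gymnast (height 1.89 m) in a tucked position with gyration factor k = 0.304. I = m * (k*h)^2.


Radius of gyration = 0.304 * 1.89 = 0.57456 m
I = 58.7 * 0.57456^2
= 58.7 * 0.330119
= 19.378 kg*m^2

19.378 kg*m^2


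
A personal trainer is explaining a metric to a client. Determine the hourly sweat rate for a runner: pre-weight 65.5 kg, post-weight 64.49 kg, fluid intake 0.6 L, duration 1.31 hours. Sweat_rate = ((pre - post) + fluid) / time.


Mass lost = 65.5 - 64.49 = 1.01 kg
Add fluid consumed: 1.01 + 0.6 = 1.61 L total sweat
Sweat rate = 1.61 / 1.31 = 1.229 L/h

1.229 L/h


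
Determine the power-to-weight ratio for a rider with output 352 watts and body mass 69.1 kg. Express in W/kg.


P/W = 352 / 69.1 = 5.094 W/kg

5.094 W/kg


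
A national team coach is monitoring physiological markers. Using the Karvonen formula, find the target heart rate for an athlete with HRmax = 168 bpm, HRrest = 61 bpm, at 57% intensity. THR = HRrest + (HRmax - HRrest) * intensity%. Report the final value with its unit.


HRR = 168 - 61 = 107
THR = 61 + 107 * 0.57
= 61 + 60.99
= 121.99 bpm

121.99 bpm


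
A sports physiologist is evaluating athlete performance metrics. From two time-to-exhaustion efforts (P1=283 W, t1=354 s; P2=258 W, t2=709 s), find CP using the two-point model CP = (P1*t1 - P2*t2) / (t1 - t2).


Work in trial 1 = 100182 J
Work in trial 2 = 182922 J
Delta work = -82740 J
Delta time = -355 s
CP = -82740 / -355 = 233.07 W

233.07 W


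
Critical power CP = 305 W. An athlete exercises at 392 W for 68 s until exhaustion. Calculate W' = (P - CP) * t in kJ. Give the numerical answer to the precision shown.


P - CP = 392 - 305 = 87 W
W' = 87 * 68 = 5916 J
= 5916 / 1000 = 5.916 kJ

5.916 kJ


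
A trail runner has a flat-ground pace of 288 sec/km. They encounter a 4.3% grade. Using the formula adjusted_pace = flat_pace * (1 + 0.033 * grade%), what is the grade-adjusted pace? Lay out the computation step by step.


Grade factor = 1 + 0.033 * 4.3 = 1.1419
Adjusted = 288 * 1.1419 = 328.87 sec/km

328.87 s/km


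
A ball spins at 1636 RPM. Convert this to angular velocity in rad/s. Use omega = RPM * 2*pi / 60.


omega = 1636 * 2 * pi / 60
= 1636 * 6.28318531 / 60
= 10279.291 / 60
= 171.322 rad/s

171.322 rad/s


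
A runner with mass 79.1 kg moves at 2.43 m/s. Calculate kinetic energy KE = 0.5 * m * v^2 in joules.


v^2 = 2.43^2 = 5.9049
KE = 0.5 * 79.1 * 5.9049
= 233.54 J

233.54 J


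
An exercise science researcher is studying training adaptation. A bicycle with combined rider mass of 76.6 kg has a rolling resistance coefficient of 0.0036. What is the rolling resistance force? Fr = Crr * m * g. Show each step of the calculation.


Fr = 0.0036 * 76.6 * 9.81
= 0.27576 * 9.81
= 2.705 N

2.705 N


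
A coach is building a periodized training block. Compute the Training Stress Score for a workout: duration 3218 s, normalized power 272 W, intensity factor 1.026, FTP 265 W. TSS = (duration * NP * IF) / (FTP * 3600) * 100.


Product = 3218 * 272 * 1.026 = 898053.696
Base = 265 * 3600 = 954000
TSS = 898053.696 / 954000 * 100 = 94.14

94.14 TSS


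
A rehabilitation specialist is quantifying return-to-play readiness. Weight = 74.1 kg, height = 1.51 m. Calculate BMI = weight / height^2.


height^2 = 1.51^2 = 2.2801
BMI = 74.1 / 2.2801 = 32.5 kg/m^2

32.5 kg/m^2


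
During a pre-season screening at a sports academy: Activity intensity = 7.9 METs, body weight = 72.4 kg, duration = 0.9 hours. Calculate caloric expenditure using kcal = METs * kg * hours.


kcal = 7.9 * 72.4 * 0.9
= 571.96 * 0.9
= 514.76 kcal

514.76 kcal


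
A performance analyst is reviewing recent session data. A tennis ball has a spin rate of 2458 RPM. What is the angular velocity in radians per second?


Convert RPM to rad/s: multiply by 2*pi and divide by 60
omega = 2458 * 2 * pi / 60
= 257.401 rad/s

257.401 rad/s


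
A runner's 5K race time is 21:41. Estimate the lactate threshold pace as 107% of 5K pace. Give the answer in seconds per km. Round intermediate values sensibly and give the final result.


Total race time = 21*60 + 41 = 1301 seconds
5K pace = 1301 / 5 = 260.2 sec/km
LT pace = 260.2 * 1.07 = 278.41 sec/km

278.41 s/km


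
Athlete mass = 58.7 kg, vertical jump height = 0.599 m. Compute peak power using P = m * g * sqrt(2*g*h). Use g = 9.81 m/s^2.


sqrt(2 * 9.81 * 0.599) = sqrt(11.75238) = 3.428174 m/s
P = 58.7 * 9.81 * 3.428174
= 1974.1 W

1974.1 W


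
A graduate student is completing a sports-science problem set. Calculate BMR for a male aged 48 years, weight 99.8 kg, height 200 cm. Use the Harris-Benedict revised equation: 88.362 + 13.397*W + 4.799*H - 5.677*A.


Substituting values:
W term = 13.397 * 99.8 = 1337.0206
H term = 4.799 * 200 = 959.8
A term = 5.677 * 48 = 272.496
BMR = 2112.69 kcal/day

2112.69 kcal/day


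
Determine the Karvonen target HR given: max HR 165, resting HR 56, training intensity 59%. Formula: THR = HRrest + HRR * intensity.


HRR = HRmax - HRrest = 165 - 56 = 109
THR = 56 + 109 * 0.59
= 120.31 bpm

120.31 bpm


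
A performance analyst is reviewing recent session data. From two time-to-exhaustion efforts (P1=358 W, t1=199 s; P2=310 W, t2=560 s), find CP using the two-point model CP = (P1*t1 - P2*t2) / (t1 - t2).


Work in trial 1 = 71242 J
Work in trial 2 = 173600 J
Delta work = -102358 J
Delta time = -361 s
CP = -102358 / -361 = 283.54 W

283.54 W


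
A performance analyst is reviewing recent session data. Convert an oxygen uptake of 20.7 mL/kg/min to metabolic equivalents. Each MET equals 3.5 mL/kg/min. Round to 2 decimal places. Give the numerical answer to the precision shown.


One MET = 3.5 mL/kg/min
Number of METs = 20.7 / 3.5
= 5.91 METs

5.91 METs


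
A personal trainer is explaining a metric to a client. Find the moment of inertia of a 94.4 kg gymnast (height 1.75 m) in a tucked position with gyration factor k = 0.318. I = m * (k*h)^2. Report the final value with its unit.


Radius of gyration = 0.318 * 1.75 = 0.5565 m
I = 94.4 * 0.5565^2
= 94.4 * 0.309692
= 29.235 kg*m^2

29.235 kg*m^2


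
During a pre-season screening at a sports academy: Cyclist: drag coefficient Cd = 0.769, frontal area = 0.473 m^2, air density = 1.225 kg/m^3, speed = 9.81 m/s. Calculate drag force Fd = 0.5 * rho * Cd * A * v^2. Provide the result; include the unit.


v^2 = 9.81^2 = 96.2361
Fd = 0.5 * 1.225 * 0.769 * 0.473 * 96.2361
= 21.44 N

21.44 N


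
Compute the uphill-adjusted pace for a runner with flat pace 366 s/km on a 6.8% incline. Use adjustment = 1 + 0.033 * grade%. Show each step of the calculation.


Adjustment factor = 1 + 0.033 * 6.8 = 1.2244
Grade-adjusted pace = 366 * 1.2244 = 448.13 s/km

448.13 s/km


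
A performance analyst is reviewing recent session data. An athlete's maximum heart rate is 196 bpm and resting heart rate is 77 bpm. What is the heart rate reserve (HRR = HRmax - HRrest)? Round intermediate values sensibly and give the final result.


HRR = HRmax - HRrest
= 196 - 77
= 119 bpm

119 bpm


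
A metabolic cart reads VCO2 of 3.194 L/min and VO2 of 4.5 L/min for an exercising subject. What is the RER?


RER = VCO2 / VO2 = 3.194 / 4.5 = 0.7098

0.7098


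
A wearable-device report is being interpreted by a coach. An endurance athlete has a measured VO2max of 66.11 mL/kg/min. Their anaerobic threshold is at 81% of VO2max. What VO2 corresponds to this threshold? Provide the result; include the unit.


Anaerobic threshold VO2 = VO2max * 81%
= 66.11 * 0.81
= 53.55 mL/kg/min

53.55 mL/kg/min


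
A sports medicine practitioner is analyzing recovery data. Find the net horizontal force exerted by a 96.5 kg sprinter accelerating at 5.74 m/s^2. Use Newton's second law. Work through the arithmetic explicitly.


Newton's second law: F = m * a
F = 96.5 * 5.74 = 553.91 N

553.91 N


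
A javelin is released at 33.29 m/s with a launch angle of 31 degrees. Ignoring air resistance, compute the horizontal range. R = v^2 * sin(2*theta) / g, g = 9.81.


Launch speed squared = 1108.2241
sin(2 * 31 deg) = 0.882948
Range = 1108.2241 * 0.882948 / 9.81
= 99.746 m

99.746 m


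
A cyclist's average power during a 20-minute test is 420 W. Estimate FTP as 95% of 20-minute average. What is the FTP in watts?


FTP = 20-min power * 0.95
= 420 * 0.95
= 399.0 W

399.0 W


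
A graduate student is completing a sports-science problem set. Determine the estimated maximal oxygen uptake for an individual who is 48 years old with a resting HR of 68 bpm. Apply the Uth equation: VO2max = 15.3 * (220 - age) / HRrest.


HRmax = 220 - 48 = 172
VO2max = 15.3 * (172 / 68)
= 15.3 * 2.5294
= 38.7 mL/kg/min

38.7 mL/kg/min


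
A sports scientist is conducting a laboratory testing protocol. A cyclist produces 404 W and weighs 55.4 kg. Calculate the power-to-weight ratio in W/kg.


P/W = power / mass
= 404 / 55.4
= 7.292 W/kg

7.292 W/kg


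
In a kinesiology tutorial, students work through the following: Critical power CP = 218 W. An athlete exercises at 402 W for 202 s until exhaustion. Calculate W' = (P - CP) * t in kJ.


P - CP = 402 - 218 = 184 W
W' = 184 * 202 = 37168 J
= 37168 / 1000 = 37.168 kJ

37.168 kJ


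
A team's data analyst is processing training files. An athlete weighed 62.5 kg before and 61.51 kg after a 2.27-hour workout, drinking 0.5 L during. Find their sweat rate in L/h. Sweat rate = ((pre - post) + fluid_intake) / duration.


Body mass change = 0.99 kg
Total sweat loss = 0.99 + 0.5 = 1.49 L
Rate = 1.49 / 2.27 = 0.656 L/h

0.656 L/h


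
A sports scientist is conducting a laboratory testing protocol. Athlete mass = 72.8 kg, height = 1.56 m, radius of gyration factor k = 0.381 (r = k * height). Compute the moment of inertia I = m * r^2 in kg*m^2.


r = k * height = 0.381 * 1.56 = 0.59436 m
r^2 = 0.59436^2 = 0.353264
I = 72.8 * 0.353264 = 25.718 kg*m^2

25.718 kg*m^2


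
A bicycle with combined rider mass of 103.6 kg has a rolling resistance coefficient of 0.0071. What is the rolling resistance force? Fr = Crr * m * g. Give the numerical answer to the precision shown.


Fr = 0.0071 * 103.6 * 9.81
= 0.73556 * 9.81
= 7.216 N

7.216 N


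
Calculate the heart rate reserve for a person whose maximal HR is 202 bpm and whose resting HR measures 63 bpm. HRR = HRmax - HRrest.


HRmax = 202 bpm
HRrest = 63 bpm
HRR = 202 - 63 = 139 bpm

139 bpm


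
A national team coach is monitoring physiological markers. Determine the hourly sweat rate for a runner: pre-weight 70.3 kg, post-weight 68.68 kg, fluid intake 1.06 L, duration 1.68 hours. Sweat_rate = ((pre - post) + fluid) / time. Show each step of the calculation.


Mass lost = 70.3 - 68.68 = 1.62 kg
Add fluid consumed: 1.62 + 1.06 = 2.68 L total sweat
Sweat rate = 2.68 / 1.68 = 1.595 L/h

1.595 L/h


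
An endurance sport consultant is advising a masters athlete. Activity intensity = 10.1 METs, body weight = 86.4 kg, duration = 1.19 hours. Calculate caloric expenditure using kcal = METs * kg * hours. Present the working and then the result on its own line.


kcal = 10.1 * 86.4 * 1.19
= 872.64 * 1.19
= 1038.44 kcal

1038.44 kcal


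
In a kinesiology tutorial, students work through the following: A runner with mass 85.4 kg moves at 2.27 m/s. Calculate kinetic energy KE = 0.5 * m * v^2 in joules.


v^2 = 2.27^2 = 5.1529
KE = 0.5 * 85.4 * 5.1529
= 220.03 J

220.03 J


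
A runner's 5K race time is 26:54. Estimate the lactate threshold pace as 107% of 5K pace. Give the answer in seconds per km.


Total race time = 26*60 + 54 = 1614 seconds
5K pace = 1614 / 5 = 322.8 sec/km
LT pace = 322.8 * 1.07 = 345.4 sec/km

345.4 s/km


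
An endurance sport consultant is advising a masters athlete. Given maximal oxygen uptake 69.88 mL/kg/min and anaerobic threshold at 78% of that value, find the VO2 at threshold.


Percentage as decimal = 0.78
VO2 at AT = 69.88 * 0.78 = 54.51 mL/kg/min

54.51 mL/kg/min


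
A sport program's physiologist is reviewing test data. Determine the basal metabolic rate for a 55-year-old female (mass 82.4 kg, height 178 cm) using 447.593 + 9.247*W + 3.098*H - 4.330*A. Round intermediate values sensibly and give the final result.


BMR = 447.593 + 9.247*82.4 + 3.098*178 - 4.330*55
= 1522.84 kcal/day

1522.84 kcal/day


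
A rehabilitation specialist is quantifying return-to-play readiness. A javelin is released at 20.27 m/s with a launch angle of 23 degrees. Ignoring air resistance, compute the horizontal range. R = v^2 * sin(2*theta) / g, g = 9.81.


Launch speed squared = 410.8729
sin(2 * 23 deg) = 0.71934
Range = 410.8729 * 0.71934 / 9.81
= 30.128 m

30.128 m


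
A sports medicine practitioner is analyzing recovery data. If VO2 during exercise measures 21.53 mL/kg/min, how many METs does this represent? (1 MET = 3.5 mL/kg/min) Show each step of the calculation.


METs = VO2 / 3.5 = 21.53 / 3.5 = 6.15

6.15 METs


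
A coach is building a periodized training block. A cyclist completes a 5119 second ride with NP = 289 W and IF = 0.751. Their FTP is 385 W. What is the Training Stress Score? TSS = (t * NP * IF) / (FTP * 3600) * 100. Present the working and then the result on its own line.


t * NP * IF = 5119 * 289 * 0.751 = 1111022.641
FTP * 3600 = 1386000
TSS = (1111022.641 / 1386000) * 100 = 80.16

80.16 TSS


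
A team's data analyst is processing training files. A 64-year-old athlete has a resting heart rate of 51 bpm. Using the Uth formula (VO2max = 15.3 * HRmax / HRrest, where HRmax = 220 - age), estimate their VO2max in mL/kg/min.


HRmax = 220 - 64 = 156 bpm
Ratio = HRmax / HRrest = 156 / 51 = 3.0588
VO2max = 15.3 * 3.0588 = 46.8 mL/kg/min

46.8 mL/kg/min


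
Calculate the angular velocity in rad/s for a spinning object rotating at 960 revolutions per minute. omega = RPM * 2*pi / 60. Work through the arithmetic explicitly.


omega = RPM * 2*pi / 60
= 960 * 6.28318531 / 60
= 100.531 rad/s

100.531 rad/s


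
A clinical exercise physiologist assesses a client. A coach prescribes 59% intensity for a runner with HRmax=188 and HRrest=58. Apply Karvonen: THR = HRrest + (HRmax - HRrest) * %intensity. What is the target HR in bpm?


Heart rate reserve = 188 - 58 = 130
Intensity fraction = 59 / 100 = 0.59
THR = 58 + 130 * 0.59 = 134.7 bpm

134.7 bpm


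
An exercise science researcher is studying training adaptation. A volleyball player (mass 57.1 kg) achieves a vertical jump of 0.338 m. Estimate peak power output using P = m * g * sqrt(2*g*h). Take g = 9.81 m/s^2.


2 * g * h = 2 * 9.81 * 0.338 = 6.63156
sqrt(6.63156) = 2.575182 m/s
P = 57.1 * 9.81 * 2.575182 = 1442.49 W

1442.49 W


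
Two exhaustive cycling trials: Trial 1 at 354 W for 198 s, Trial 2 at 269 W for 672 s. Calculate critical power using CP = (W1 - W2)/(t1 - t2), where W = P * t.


W1 = 354 * 198 = 70092 J
W2 = 269 * 672 = 180768 J
CP = (70092 - 180768) / (198 - 672)
= -110676 / -474
= 233.49 W

233.49 W


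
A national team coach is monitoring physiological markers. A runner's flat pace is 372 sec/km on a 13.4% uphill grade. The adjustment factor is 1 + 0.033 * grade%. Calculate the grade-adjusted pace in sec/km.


Factor = 1 + 0.033 * 13.4 = 1.4422
Adjusted pace = 372 * 1.4422
= 536.5 sec/km

536.5 s/km


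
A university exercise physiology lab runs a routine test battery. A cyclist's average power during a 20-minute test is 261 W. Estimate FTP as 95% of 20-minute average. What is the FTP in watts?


FTP = 20-min power * 0.95
= 261 * 0.95
= 247.95 W

247.95 W


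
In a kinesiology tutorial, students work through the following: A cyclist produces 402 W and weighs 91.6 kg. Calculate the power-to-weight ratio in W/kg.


P/W = power / mass
= 402 / 91.6
= 4.389 W/kg

4.389 W/kg


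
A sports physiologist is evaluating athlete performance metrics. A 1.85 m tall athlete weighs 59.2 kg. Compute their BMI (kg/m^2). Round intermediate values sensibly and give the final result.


height^2 = 3.4225 m^2
BMI = 59.2 / 3.4225 = 17.3 kg/m^2

17.3 kg/m^2


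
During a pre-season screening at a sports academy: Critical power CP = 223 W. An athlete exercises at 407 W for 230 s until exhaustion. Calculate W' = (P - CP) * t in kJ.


P - CP = 407 - 223 = 184 W
W' = 184 * 230 = 42320 J
= 42320 / 1000 = 42.32 kJ

42.32 kJ


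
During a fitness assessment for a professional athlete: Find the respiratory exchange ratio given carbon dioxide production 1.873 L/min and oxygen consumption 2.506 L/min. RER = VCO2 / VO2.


VCO2 = 1.873 L/min
VO2 = 2.506 L/min
RER = 1.873 / 2.506 = 0.7474

0.7474


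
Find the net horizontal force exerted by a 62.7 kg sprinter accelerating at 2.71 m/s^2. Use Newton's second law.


Newton's second law: F = m * a
F = 62.7 * 2.71 = 169.92 N

169.92 N


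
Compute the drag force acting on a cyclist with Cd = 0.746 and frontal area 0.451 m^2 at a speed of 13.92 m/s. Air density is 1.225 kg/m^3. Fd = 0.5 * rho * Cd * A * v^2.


Step 1: v^2 = 193.7664
Step 2: Fd = 0.5 * 1.225 * 0.746 * 0.451 * 193.7664
= 39.93 N

39.93 N


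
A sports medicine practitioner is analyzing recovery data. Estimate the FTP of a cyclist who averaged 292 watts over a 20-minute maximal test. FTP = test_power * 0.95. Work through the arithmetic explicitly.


FTP = 292 * 0.95 = 277.4 W

277.4 W
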